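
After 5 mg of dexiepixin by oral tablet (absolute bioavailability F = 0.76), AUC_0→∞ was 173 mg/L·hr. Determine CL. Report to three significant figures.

CL = F × Dose / AUC_0→∞
   = 0.76 × 5 / 173 = 0.0219653 L/hr

CL = 0.0220 L/hr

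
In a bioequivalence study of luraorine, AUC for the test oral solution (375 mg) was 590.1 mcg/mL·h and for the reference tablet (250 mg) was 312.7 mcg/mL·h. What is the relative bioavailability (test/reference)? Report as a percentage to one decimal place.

F_rel = (AUC_test/D_test) / (AUC_ref/D_ref)
      = (590.1/375) / (312.7/250)
      = 1.5736 / 1.2508 = 1.2581 = 125.81%

F_rel = 125.8%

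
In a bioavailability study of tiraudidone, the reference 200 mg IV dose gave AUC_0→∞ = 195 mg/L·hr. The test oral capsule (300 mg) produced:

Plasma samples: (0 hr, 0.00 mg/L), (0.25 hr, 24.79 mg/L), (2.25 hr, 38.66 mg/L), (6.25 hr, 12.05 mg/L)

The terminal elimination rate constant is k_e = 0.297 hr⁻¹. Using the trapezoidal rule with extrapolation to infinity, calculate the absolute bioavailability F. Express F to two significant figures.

F = 0.71

Trapezoidal AUC_0→6.25 (oral capsule):
  [0→0.25]: (0.00+24.79)/2 × 0.25 = 3.09875
  [0.25→2.25]: (24.79+38.66)/2 × 2 = 63.45
  [2.25→6.25]: (38.66+12.05)/2 × 4 = 101.42
  Sum = 167.96875 mg/L·hr
Tail: C_last/k_e = 12.05/0.297 = 40.572
AUC_0→∞ (oral capsule) = 167.96875 + 40.572 = 208.54075 mg/L·hr
F = (AUC_ev/D_ev)/(AUC_iv/D_iv) = (208.54075/300)/(195/200) = 0.695136/0.975 = 0.7130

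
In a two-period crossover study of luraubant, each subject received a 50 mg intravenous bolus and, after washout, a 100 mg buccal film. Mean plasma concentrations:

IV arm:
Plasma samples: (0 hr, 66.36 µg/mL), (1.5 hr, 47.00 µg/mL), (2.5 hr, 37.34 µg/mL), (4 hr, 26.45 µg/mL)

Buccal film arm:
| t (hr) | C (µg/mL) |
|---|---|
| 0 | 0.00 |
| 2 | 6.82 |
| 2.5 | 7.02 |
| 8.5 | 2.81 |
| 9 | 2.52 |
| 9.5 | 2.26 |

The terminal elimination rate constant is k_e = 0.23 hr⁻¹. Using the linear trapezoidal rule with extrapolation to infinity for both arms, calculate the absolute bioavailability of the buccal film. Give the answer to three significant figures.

Trapezoidal AUC_0→4 (IV):
  [0→1.5]: (66.36+47.00)/2 × 1.5 = 85.02
  [1.5→2.5]: (47.00+37.34)/2 × 1 = 42.17
  [2.5→4]: (37.34+26.45)/2 × 1.5 = 47.8425
  Sum = 175.0325 µg/mL·hr
IV tail: 26.45/0.23 = 115.000; AUC_iv,0→∞ = 175.0325 + 115.000 = 290.0325 µg/mL·hr
Trapezoidal AUC_0→9.5 (buccal film):
  [0→2]: (0.00+6.82)/2 × 2 = 6.82
  [2→2.5]: (6.82+7.02)/2 × 0.5 = 3.46
  [2.5→8.5]: (7.02+2.81)/2 × 6 = 29.49
  [8.5→9]: (2.81+2.52)/2 × 0.5 = 1.3325
  [9→9.5]: (2.52+2.26)/2 × 0.5 = 1.195
  Sum = 42.2975 µg/mL·hr
buccal film tail: 2.26/0.23 = 9.826; AUC_ev,0→∞ = 42.2975 + 9.826 = 52.1235 µg/mL·hr
F = (AUC_ev/D_ev)/(AUC_iv/D_iv) = (52.1235/100)/(290.0325/50) = 0.521235/5.80065 = 0.0899

F = 0.0899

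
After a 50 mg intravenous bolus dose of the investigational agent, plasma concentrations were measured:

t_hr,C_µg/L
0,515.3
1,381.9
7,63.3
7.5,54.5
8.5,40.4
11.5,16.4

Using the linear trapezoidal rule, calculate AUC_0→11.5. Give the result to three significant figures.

AUC = 1950 µg/L·hr

Trapezoidal AUC_0→11.5:
  [0→1]: (515.3+381.9)/2 × 1 = 448.6
  [1→7]: (381.9+63.3)/2 × 6 = 1335.6
  [7→7.5]: (63.3+54.5)/2 × 0.5 = 29.45
  [7.5→8.5]: (54.5+40.4)/2 × 1 = 47.45
  [8.5→11.5]: (40.4+16.4)/2 × 3 = 85.2
  Sum = 1946.3 µg/L·hr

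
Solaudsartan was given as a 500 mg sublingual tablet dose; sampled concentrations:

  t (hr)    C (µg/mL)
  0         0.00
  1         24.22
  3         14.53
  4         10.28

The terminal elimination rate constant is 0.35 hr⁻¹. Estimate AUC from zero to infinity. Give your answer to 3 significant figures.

AUC = 92.6 µg/mL·hr

Trapezoidal AUC_0→4:
  [0→1]: (0.00+24.22)/2 × 1 = 12.11
  [1→3]: (24.22+14.53)/2 × 2 = 38.75
  [3→4]: (14.53+10.28)/2 × 1 = 12.405
  Sum = 63.265 µg/mL·hr
Extrapolated tail: C_last / k_e = 10.28 / 0.35 = 29.371
AUC_0→∞ = 63.265 + 29.371 = 92.636 µg/mL·hr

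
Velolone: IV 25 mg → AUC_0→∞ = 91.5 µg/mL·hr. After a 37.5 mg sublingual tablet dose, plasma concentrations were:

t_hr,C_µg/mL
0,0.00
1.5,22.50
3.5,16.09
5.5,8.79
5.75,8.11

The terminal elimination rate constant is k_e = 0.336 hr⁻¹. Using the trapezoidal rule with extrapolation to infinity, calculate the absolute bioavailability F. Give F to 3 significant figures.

F = 0.777

Trapezoidal AUC_0→5.75 (sublingual tablet):
  [0→1.5]: (0.00+22.50)/2 × 1.5 = 16.875
  [1.5→3.5]: (22.50+16.09)/2 × 2 = 38.59
  [3.5→5.5]: (16.09+8.79)/2 × 2 = 24.88
  [5.5→5.75]: (8.79+8.11)/2 × 0.25 = 2.1125
  Sum = 82.4575 µg/mL·hr
Tail: C_last/k_e = 8.11/0.336 = 24.137
AUC_0→∞ (sublingual tablet) = 82.4575 + 24.137 = 106.5945 µg/mL·hr
F = (AUC_ev/D_ev)/(AUC_iv/D_iv) = (106.5945/37.5)/(91.5/25) = 2.84252/3.66 = 0.7766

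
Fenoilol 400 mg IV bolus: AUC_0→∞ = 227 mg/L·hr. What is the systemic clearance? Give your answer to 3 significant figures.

CL = Dose_iv / AUC_0→∞
   = 400 / 227 = 1.76211 L/hr

CL = 1.76 L/hr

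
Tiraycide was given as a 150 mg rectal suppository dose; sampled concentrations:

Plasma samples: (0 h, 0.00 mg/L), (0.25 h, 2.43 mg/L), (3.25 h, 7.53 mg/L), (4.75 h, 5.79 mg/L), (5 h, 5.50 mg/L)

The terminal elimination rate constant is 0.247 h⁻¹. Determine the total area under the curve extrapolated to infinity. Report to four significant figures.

AUC = 48.91 mg/L·h

Trapezoidal AUC_0→5:
  [0→0.25]: (0.00+2.43)/2 × 0.25 = 0.30375
  [0.25→3.25]: (2.43+7.53)/2 × 3 = 14.94
  [3.25→4.75]: (7.53+5.79)/2 × 1.5 = 9.99
  [4.75→5]: (5.79+5.50)/2 × 0.25 = 1.41125
  Sum = 26.645 mg/L·h
Extrapolated tail: C_last / k_e = 5.50 / 0.247 = 22.267
AUC_0→∞ = 26.645 + 22.267 = 48.912 mg/L·h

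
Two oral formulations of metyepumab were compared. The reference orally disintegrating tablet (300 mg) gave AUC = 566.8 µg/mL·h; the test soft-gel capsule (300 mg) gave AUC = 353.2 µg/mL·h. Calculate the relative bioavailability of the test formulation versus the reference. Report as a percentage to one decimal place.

F_rel = 62.3%

F_rel = (AUC_test/D_test) / (AUC_ref/D_ref)
      = (353.2/300) / (566.8/300)
      = 1.17733 / 1.88933 = 0.6231 = 62.31%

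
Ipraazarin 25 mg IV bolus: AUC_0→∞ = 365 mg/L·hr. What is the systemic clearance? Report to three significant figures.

CL = 0.0685 L/hr

CL = Dose_iv / AUC_0→∞
   = 25 / 365 = 0.0684932 L/hr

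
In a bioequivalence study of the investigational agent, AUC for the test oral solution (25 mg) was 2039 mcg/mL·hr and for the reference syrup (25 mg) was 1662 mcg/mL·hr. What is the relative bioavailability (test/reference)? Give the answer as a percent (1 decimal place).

F_rel = 122.7%

F_rel = (AUC_test/D_test) / (AUC_ref/D_ref)
      = (2039/25) / (1662/25)
      = 81.56 / 66.48 = 1.2268 = 122.68%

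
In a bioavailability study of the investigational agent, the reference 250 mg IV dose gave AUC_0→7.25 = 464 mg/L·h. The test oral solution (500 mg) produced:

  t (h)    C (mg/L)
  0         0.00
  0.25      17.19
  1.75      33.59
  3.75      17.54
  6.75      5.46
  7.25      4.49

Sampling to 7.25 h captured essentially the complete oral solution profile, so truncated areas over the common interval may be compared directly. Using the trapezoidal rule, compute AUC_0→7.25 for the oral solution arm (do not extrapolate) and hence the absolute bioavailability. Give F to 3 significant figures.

Trapezoidal AUC_0→7.25 (oral solution):
  [0→0.25]: (0.00+17.19)/2 × 0.25 = 2.14875
  [0.25→1.75]: (17.19+33.59)/2 × 1.5 = 38.085
  [1.75→3.75]: (33.59+17.54)/2 × 2 = 51.13
  [3.75→6.75]: (17.54+5.46)/2 × 3 = 34.5
  [6.75→7.25]: (5.46+4.49)/2 × 0.5 = 2.4875
  Sum = 128.35125 mg/L·h
F = (AUC_ev/D_ev)/(AUC_iv/D_iv) = (128.35125/500)/(464/250) = 0.2567025/1.856 = 0.1383

F = 0.138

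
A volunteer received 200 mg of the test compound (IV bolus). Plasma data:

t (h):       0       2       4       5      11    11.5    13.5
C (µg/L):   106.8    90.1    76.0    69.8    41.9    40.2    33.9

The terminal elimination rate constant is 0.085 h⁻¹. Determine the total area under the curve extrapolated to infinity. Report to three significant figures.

AUC = 1260 µg/L·h

Trapezoidal AUC_0→13.5:
  [0→2]: (106.8+90.1)/2 × 2 = 196.9
  [2→4]: (90.1+76.0)/2 × 2 = 166.1
  [4→5]: (76.0+69.8)/2 × 1 = 72.9
  [5→11]: (69.8+41.9)/2 × 6 = 335.1
  [11→11.5]: (41.9+40.2)/2 × 0.5 = 20.525
  [11.5→13.5]: (40.2+33.9)/2 × 2 = 74.1
  Sum = 865.625 µg/L·h
Extrapolated tail: C_last / k_e = 33.9 / 0.085 = 398.824
AUC_0→∞ = 865.625 + 398.824 = 1264.449 µg/L·h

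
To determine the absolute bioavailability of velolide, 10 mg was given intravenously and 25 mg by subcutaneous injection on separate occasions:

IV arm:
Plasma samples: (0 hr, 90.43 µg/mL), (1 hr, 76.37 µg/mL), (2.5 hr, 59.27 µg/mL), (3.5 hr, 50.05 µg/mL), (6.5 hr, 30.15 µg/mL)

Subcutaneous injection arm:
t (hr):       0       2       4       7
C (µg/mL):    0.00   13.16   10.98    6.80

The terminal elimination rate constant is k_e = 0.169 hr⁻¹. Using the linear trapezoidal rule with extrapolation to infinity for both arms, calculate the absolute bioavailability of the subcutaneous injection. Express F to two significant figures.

F = 0.077

Trapezoidal AUC_0→6.5 (IV):
  [0→1]: (90.43+76.37)/2 × 1 = 83.4
  [1→2.5]: (76.37+59.27)/2 × 1.5 = 101.73
  [2.5→3.5]: (59.27+50.05)/2 × 1 = 54.66
  [3.5→6.5]: (50.05+30.15)/2 × 3 = 120.3
  Sum = 360.09 µg/mL·hr
IV tail: 30.15/0.169 = 178.402; AUC_iv,0→∞ = 360.09 + 178.402 = 538.492 µg/mL·hr
Trapezoidal AUC_0→7 (subcutaneous injection):
  [0→2]: (0.00+13.16)/2 × 2 = 13.16
  [2→4]: (13.16+10.98)/2 × 2 = 24.14
  [4→7]: (10.98+6.80)/2 × 3 = 26.67
  Sum = 63.97 µg/mL·hr
subcutaneous injection tail: 6.80/0.169 = 40.237; AUC_ev,0→∞ = 63.97 + 40.237 = 104.207 µg/mL·hr
F = (AUC_ev/D_ev)/(AUC_iv/D_iv) = (104.207/25)/(538.492/10) = 4.16828/53.8492 = 0.0774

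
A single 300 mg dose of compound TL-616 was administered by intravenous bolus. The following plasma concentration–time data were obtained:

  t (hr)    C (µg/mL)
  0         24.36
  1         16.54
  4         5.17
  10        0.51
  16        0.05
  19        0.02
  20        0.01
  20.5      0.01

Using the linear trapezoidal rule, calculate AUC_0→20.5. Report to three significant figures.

Trapezoidal AUC_0→20.5:
  [0→1]: (24.36+16.54)/2 × 1 = 20.45
  [1→4]: (16.54+5.17)/2 × 3 = 32.565
  [4→10]: (5.17+0.51)/2 × 6 = 17.04
  [10→16]: (0.51+0.05)/2 × 6 = 1.68
  [16→19]: (0.05+0.02)/2 × 3 = 0.105
  [19→20]: (0.02+0.01)/2 × 1 = 0.015
  [20→20.5]: (0.01+0.01)/2 × 0.5 = 0.005
  Sum = 71.86 µg/mL·hr

AUC = 71.9 µg/mL·hr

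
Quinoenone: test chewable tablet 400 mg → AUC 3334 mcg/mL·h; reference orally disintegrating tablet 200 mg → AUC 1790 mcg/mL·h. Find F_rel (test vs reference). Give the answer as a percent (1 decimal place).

F_rel = 93.1%

F_rel = (AUC_test/D_test) / (AUC_ref/D_ref)
      = (3334/400) / (1790/200)
      = 8.335 / 8.95 = 0.9313 = 93.13%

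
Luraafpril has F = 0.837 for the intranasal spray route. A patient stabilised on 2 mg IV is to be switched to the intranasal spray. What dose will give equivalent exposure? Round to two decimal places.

For equal systemic exposure: F × D_ev = D_iv
D_ev = D_iv / F = 2 / 0.837 = 2.38949 mg

D_intranasal = 2.39 mg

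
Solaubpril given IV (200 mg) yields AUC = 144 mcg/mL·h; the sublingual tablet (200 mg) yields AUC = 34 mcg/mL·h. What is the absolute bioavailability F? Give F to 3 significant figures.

F = (AUC_ev / D_ev) / (AUC_iv / D_iv)
  = (34/200) / (144/200)
  = 0.17 / 0.72 = 0.2361

F = 0.236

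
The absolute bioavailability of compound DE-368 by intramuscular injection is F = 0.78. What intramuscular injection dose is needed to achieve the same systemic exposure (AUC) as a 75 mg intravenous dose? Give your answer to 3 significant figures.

D_intramuscular = 96.2 mg

For equal systemic exposure: F × D_ev = D_iv
D_ev = D_iv / F = 75 / 0.78 = 96.1538 mg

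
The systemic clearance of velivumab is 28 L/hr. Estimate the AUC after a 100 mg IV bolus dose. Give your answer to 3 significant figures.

AUC_0→∞ = Dose_iv / CL
        = 100 / 28 = 3.57143 mg/L·hr

AUC = 3.57 mg/L·hr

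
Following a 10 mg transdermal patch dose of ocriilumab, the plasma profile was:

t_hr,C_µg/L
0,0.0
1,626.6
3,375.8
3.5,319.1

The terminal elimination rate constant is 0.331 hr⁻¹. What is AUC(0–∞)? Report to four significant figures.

AUC = 2453 µg/L·hr

Trapezoidal AUC_0→3.5:
  [0→1]: (0.0+626.6)/2 × 1 = 313.3
  [1→3]: (626.6+375.8)/2 × 2 = 1002.4
  [3→3.5]: (375.8+319.1)/2 × 0.5 = 173.725
  Sum = 1489.425 µg/L·hr
Extrapolated tail: C_last / k_e = 319.1 / 0.331 = 964.048
AUC_0→∞ = 1489.425 + 964.048 = 2453.473 µg/L·hr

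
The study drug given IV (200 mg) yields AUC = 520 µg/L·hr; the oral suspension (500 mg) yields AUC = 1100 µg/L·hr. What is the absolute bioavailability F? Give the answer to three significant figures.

F = 0.846

F = (AUC_ev / D_ev) / (AUC_iv / D_iv)
  = (1100/500) / (520/200)
  = 2.2 / 2.6 = 0.8462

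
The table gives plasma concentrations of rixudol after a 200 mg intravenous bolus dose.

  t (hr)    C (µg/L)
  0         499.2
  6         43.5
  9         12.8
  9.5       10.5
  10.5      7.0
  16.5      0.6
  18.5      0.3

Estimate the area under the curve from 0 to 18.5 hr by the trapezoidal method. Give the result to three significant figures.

AUC = 1750 µg/L·hr

Trapezoidal AUC_0→18.5:
  [0→6]: (499.2+43.5)/2 × 6 = 1628.1
  [6→9]: (43.5+12.8)/2 × 3 = 84.45
  [9→9.5]: (12.8+10.5)/2 × 0.5 = 5.825
  [9.5→10.5]: (10.5+7.0)/2 × 1 = 8.75
  [10.5→16.5]: (7.0+0.6)/2 × 6 = 22.8
  [16.5→18.5]: (0.6+0.3)/2 × 2 = 0.9
  Sum = 1750.825 µg/L·hr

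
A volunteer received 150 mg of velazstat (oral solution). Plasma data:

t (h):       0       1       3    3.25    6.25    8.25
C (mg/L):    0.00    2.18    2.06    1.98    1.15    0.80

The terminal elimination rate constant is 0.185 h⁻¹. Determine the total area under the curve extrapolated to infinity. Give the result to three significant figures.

Trapezoidal AUC_0→8.25:
  [0→1]: (0.00+2.18)/2 × 1 = 1.09
  [1→3]: (2.18+2.06)/2 × 2 = 4.24
  [3→3.25]: (2.06+1.98)/2 × 0.25 = 0.505
  [3.25→6.25]: (1.98+1.15)/2 × 3 = 4.695
  [6.25→8.25]: (1.15+0.80)/2 × 2 = 1.95
  Sum = 12.48 mg/L·h
Extrapolated tail: C_last / k_e = 0.80 / 0.185 = 4.324
AUC_0→∞ = 12.48 + 4.324 = 16.804 mg/L·h

AUC = 16.8 mg/L·h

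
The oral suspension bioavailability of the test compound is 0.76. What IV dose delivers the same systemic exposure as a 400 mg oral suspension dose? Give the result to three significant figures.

Systemic exposure from an extravascular dose = F × D_ev, so the equivalent IV dose is F × D_ev.
D_iv = F × D_ev = 0.76 × 400 = 304 mg

D_iv = 304 mg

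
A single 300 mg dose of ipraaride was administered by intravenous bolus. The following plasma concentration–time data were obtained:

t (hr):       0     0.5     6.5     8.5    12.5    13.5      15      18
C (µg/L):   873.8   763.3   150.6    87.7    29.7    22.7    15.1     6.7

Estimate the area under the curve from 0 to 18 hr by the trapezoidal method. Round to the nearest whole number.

Trapezoidal AUC_0→18:
  [0→0.5]: (873.8+763.3)/2 × 0.5 = 409.275
  [0.5→6.5]: (763.3+150.6)/2 × 6 = 2741.7
  [6.5→8.5]: (150.6+87.7)/2 × 2 = 238.3
  [8.5→12.5]: (87.7+29.7)/2 × 4 = 234.8
  [12.5→13.5]: (29.7+22.7)/2 × 1 = 26.2
  [13.5→15]: (22.7+15.1)/2 × 1.5 = 28.35
  [15→18]: (15.1+6.7)/2 × 3 = 32.7
  Sum = 3711.325 µg/L·hr

AUC = 3711 µg/L·hr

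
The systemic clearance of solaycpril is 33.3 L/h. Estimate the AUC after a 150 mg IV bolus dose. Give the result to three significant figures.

AUC_0→∞ = Dose_iv / CL
        = 150 / 33.3 = 4.5045 mg/L·h

AUC = 4.50 mg/L·h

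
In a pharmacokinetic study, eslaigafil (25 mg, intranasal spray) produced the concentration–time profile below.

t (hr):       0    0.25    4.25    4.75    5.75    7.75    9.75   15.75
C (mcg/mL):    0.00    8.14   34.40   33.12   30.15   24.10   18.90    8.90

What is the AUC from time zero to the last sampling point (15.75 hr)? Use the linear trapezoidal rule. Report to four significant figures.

AUC = 315.3 mcg/mL·hr

Trapezoidal AUC_0→15.75:
  [0→0.25]: (0.00+8.14)/2 × 0.25 = 1.0175
  [0.25→4.25]: (8.14+34.40)/2 × 4 = 85.08
  [4.25→4.75]: (34.40+33.12)/2 × 0.5 = 16.88
  [4.75→5.75]: (33.12+30.15)/2 × 1 = 31.635
  [5.75→7.75]: (30.15+24.10)/2 × 2 = 54.25
  [7.75→9.75]: (24.10+18.90)/2 × 2 = 43.0
  [9.75→15.75]: (18.90+8.90)/2 × 6 = 83.4
  Sum = 315.2625 mcg/mL·hr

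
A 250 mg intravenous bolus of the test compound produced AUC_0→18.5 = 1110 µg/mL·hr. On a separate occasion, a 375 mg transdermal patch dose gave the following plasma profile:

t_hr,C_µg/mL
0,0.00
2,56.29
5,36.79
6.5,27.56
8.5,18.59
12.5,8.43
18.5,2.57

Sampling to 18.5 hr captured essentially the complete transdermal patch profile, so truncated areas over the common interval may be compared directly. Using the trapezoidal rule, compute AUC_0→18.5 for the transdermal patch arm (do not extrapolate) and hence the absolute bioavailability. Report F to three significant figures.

Trapezoidal AUC_0→18.5 (transdermal patch):
  [0→2]: (0.00+56.29)/2 × 2 = 56.29
  [2→5]: (56.29+36.79)/2 × 3 = 139.62
  [5→6.5]: (36.79+27.56)/2 × 1.5 = 48.2625
  [6.5→8.5]: (27.56+18.59)/2 × 2 = 46.15
  [8.5→12.5]: (18.59+8.43)/2 × 4 = 54.04
  [12.5→18.5]: (8.43+2.57)/2 × 6 = 33.0
  Sum = 377.3625 µg/mL·hr
F = (AUC_ev/D_ev)/(AUC_iv/D_iv) = (377.3625/375)/(1110/250) = 1.0063/4.44 = 0.2266

F = 0.227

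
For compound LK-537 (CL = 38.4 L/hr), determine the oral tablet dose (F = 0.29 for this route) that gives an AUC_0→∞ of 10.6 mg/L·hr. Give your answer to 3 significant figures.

Dose = CL × AUC_0→∞ / F
     = 38.4 × 10.6 / 0.29 = 1403.59 mg

Dose = 1400 mg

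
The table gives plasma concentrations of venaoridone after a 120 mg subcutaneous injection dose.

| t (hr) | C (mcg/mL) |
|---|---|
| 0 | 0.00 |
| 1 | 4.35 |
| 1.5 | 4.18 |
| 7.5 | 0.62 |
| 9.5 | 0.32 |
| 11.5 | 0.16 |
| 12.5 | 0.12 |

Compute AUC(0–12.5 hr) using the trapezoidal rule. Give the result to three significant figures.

AUC = 20.3 mcg/mL·hr

Trapezoidal AUC_0→12.5:
  [0→1]: (0.00+4.35)/2 × 1 = 2.175
  [1→1.5]: (4.35+4.18)/2 × 0.5 = 2.1325
  [1.5→7.5]: (4.18+0.62)/2 × 6 = 14.4
  [7.5→9.5]: (0.62+0.32)/2 × 2 = 0.94
  [9.5→11.5]: (0.32+0.16)/2 × 2 = 0.48
  [11.5→12.5]: (0.16+0.12)/2 × 1 = 0.14
  Sum = 20.2675 mcg/mL·hr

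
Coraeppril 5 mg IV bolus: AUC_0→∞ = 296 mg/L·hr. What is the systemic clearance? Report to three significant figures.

CL = 0.0169 L/hr

CL = Dose_iv / AUC_0→∞
   = 5 / 296 = 0.0168919 L/hr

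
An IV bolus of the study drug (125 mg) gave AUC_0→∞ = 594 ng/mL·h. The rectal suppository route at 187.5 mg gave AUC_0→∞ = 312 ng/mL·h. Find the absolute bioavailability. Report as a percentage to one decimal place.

F = 35.0%

F = (AUC_ev / D_ev) / (AUC_iv / D_iv)
  = (312/187.5) / (594/125)
  = 1.664 / 4.752 = 0.3502
  = 35.02%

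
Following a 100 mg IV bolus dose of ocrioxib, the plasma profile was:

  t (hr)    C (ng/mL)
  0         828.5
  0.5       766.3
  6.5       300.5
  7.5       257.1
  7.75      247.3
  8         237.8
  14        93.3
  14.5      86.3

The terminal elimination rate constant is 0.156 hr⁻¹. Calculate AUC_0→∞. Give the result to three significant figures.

AUC = 5590 ng/mL·hr

Trapezoidal AUC_0→14.5:
  [0→0.5]: (828.5+766.3)/2 × 0.5 = 398.7
  [0.5→6.5]: (766.3+300.5)/2 × 6 = 3200.4
  [6.5→7.5]: (300.5+257.1)/2 × 1 = 278.8
  [7.5→7.75]: (257.1+247.3)/2 × 0.25 = 63.05
  [7.75→8]: (247.3+237.8)/2 × 0.25 = 60.6375
  [8→14]: (237.8+93.3)/2 × 6 = 993.3
  [14→14.5]: (93.3+86.3)/2 × 0.5 = 44.9
  Sum = 5039.7875 ng/mL·hr
Extrapolated tail: C_last / k_e = 86.3 / 0.156 = 553.205
AUC_0→∞ = 5039.7875 + 553.205 = 5592.9925 ng/mL·hr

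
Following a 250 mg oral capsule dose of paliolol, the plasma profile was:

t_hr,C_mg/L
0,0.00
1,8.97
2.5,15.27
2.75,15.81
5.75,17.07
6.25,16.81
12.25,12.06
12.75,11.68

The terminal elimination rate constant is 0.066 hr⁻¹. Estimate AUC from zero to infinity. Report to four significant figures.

AUC = 353.9 mg/L·hr

Trapezoidal AUC_0→12.75:
  [0→1]: (0.00+8.97)/2 × 1 = 4.485
  [1→2.5]: (8.97+15.27)/2 × 1.5 = 18.18
  [2.5→2.75]: (15.27+15.81)/2 × 0.25 = 3.885
  [2.75→5.75]: (15.81+17.07)/2 × 3 = 49.32
  [5.75→6.25]: (17.07+16.81)/2 × 0.5 = 8.47
  [6.25→12.25]: (16.81+12.06)/2 × 6 = 86.61
  [12.25→12.75]: (12.06+11.68)/2 × 0.5 = 5.935
  Sum = 176.885 mg/L·hr
Extrapolated tail: C_last / k_e = 11.68 / 0.066 = 176.970
AUC_0→∞ = 176.885 + 176.970 = 353.855 mg/L·hr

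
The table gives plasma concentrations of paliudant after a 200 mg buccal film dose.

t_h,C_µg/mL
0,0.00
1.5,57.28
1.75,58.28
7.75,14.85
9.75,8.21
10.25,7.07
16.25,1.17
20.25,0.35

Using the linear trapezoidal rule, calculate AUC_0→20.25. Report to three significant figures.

AUC = 331 µg/mL·h

Trapezoidal AUC_0→20.25:
  [0→1.5]: (0.00+57.28)/2 × 1.5 = 42.96
  [1.5→1.75]: (57.28+58.28)/2 × 0.25 = 14.445
  [1.75→7.75]: (58.28+14.85)/2 × 6 = 219.39
  [7.75→9.75]: (14.85+8.21)/2 × 2 = 23.06
  [9.75→10.25]: (8.21+7.07)/2 × 0.5 = 3.82
  [10.25→16.25]: (7.07+1.17)/2 × 6 = 24.72
  [16.25→20.25]: (1.17+0.35)/2 × 4 = 3.04
  Sum = 331.435 µg/mL·h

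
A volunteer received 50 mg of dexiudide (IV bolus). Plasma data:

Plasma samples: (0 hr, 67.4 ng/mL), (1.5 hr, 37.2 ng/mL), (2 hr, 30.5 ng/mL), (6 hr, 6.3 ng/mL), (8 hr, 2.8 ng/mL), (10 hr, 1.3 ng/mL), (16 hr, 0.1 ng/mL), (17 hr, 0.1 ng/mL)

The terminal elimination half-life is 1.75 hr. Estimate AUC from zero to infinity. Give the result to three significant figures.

Trapezoidal AUC_0→17:
  [0→1.5]: (67.4+37.2)/2 × 1.5 = 78.45
  [1.5→2]: (37.2+30.5)/2 × 0.5 = 16.925
  [2→6]: (30.5+6.3)/2 × 4 = 73.6
  [6→8]: (6.3+2.8)/2 × 2 = 9.1
  [8→10]: (2.8+1.3)/2 × 2 = 4.1
  [10→16]: (1.3+0.1)/2 × 6 = 4.2
  [16→17]: (0.1+0.1)/2 × 1 = 0.1
  Sum = 186.475 ng/mL·hr
k_e = ln2 / t½ = 0.693147 / 1.75 = 0.3961 hr^-1
Extrapolated tail: C_last / k_e = 0.1 / 0.3961 = 0.252
AUC_0→∞ = 186.475 + 0.252 = 186.727 ng/mL·hr

AUC = 187 ng/mL·hr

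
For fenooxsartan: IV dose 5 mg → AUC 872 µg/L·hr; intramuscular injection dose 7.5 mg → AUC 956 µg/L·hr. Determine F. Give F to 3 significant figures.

F = 0.731

F = (AUC_ev / D_ev) / (AUC_iv / D_iv)
  = (956/7.5) / (872/5)
  = 127.467 / 174.4 = 0.7309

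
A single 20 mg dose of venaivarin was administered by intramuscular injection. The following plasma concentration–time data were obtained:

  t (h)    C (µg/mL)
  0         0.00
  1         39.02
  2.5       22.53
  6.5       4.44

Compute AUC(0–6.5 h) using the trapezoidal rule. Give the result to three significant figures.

Trapezoidal AUC_0→6.5:
  [0→1]: (0.00+39.02)/2 × 1 = 19.51
  [1→2.5]: (39.02+22.53)/2 × 1.5 = 46.1625
  [2.5→6.5]: (22.53+4.44)/2 × 4 = 53.94
  Sum = 119.6125 µg/mL·h

AUC = 120 µg/mL·h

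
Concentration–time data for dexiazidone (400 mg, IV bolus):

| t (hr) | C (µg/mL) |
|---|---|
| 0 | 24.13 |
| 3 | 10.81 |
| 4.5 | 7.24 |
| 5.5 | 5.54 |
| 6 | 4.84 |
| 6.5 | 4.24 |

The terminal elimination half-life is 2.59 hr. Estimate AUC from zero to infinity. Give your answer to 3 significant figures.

Trapezoidal AUC_0→6.5:
  [0→3]: (24.13+10.81)/2 × 3 = 52.41
  [3→4.5]: (10.81+7.24)/2 × 1.5 = 13.5375
  [4.5→5.5]: (7.24+5.54)/2 × 1 = 6.39
  [5.5→6]: (5.54+4.84)/2 × 0.5 = 2.595
  [6→6.5]: (4.84+4.24)/2 × 0.5 = 2.27
  Sum = 77.2025 µg/mL·hr
k_e = ln2 / t½ = 0.693147 / 2.59 = 0.2676 hr^-1
Extrapolated tail: C_last / k_e = 4.24 / 0.2676 = 15.845
AUC_0→∞ = 77.2025 + 15.845 = 93.0475 µg/mL·hr

AUC = 93.0 µg/mL·hr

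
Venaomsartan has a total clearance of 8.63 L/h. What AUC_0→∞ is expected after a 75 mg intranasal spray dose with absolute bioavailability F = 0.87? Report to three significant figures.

AUC = 7.56 mg/L·h

AUC_0→∞ = F × Dose / CL
        = 0.87 × 75 / 8.63 = 7.56083 mg/L·h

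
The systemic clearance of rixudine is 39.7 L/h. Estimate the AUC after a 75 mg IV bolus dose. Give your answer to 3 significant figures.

AUC_0→∞ = Dose_iv / CL
        = 75 / 39.7 = 1.88917 mg/L·h

AUC = 1.89 mg/L·h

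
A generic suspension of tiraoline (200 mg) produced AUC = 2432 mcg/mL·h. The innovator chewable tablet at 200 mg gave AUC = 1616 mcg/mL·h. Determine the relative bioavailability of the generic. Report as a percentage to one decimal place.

F_rel = 150.5%

F_rel = (AUC_test/D_test) / (AUC_ref/D_ref)
      = (2432/200) / (1616/200)
      = 12.16 / 8.08 = 1.5050 = 150.50%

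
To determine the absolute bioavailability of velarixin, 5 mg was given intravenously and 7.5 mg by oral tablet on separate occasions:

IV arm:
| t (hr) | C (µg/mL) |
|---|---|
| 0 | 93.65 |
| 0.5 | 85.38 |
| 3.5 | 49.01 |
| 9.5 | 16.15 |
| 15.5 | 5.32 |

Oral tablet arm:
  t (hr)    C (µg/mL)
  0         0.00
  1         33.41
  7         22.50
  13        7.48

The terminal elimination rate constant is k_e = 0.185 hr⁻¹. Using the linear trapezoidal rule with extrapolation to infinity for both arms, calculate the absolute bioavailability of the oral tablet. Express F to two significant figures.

Trapezoidal AUC_0→15.5 (IV):
  [0→0.5]: (93.65+85.38)/2 × 0.5 = 44.7575
  [0.5→3.5]: (85.38+49.01)/2 × 3 = 201.585
  [3.5→9.5]: (49.01+16.15)/2 × 6 = 195.48
  [9.5→15.5]: (16.15+5.32)/2 × 6 = 64.41
  Sum = 506.2325 µg/mL·hr
IV tail: 5.32/0.185 = 28.757; AUC_iv,0→∞ = 506.2325 + 28.757 = 534.9895 µg/mL·hr
Trapezoidal AUC_0→13 (oral tablet):
  [0→1]: (0.00+33.41)/2 × 1 = 16.705
  [1→7]: (33.41+22.50)/2 × 6 = 167.73
  [7→13]: (22.50+7.48)/2 × 6 = 89.94
  Sum = 274.375 µg/mL·hr
oral tablet tail: 7.48/0.185 = 40.432; AUC_ev,0→∞ = 274.375 + 40.432 = 314.807 µg/mL·hr
F = (AUC_ev/D_ev)/(AUC_iv/D_iv) = (314.807/7.5)/(534.9895/5) = 41.9743/106.9979 = 0.3923

F = 0.39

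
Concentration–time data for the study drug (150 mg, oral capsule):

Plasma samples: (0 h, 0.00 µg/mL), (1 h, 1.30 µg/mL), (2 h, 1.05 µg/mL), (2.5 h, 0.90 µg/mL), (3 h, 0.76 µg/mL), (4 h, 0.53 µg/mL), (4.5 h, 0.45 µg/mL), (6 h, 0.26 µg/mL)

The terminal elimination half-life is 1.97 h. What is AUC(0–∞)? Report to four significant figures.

AUC = 4.889 µg/mL·h

Trapezoidal AUC_0→6:
  [0→1]: (0.00+1.30)/2 × 1 = 0.65
  [1→2]: (1.30+1.05)/2 × 1 = 1.175
  [2→2.5]: (1.05+0.90)/2 × 0.5 = 0.4875
  [2.5→3]: (0.90+0.76)/2 × 0.5 = 0.415
  [3→4]: (0.76+0.53)/2 × 1 = 0.645
  [4→4.5]: (0.53+0.45)/2 × 0.5 = 0.245
  [4.5→6]: (0.45+0.26)/2 × 1.5 = 0.5325
  Sum = 4.15 µg/mL·h
k_e = ln2 / t½ = 0.693147 / 1.97 = 0.3519 h^-1
Extrapolated tail: C_last / k_e = 0.26 / 0.3519 = 0.739
AUC_0→∞ = 4.15 + 0.739 = 4.889 µg/mL·h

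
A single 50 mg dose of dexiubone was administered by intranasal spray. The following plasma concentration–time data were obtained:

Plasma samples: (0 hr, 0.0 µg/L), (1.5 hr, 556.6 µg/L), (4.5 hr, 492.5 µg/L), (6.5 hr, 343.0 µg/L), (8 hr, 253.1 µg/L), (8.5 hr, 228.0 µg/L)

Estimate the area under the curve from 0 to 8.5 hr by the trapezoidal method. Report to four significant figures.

AUC = 3394 µg/L·hr

Trapezoidal AUC_0→8.5:
  [0→1.5]: (0.0+556.6)/2 × 1.5 = 417.45
  [1.5→4.5]: (556.6+492.5)/2 × 3 = 1573.65
  [4.5→6.5]: (492.5+343.0)/2 × 2 = 835.5
  [6.5→8]: (343.0+253.1)/2 × 1.5 = 447.075
  [8→8.5]: (253.1+228.0)/2 × 0.5 = 120.275
  Sum = 3393.95 µg/L·hr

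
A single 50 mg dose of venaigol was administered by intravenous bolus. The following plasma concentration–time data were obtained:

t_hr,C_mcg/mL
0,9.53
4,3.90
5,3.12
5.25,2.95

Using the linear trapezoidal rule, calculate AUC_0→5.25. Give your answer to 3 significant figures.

Trapezoidal AUC_0→5.25:
  [0→4]: (9.53+3.90)/2 × 4 = 26.86
  [4→5]: (3.90+3.12)/2 × 1 = 3.51
  [5→5.25]: (3.12+2.95)/2 × 0.25 = 0.75875
  Sum = 31.12875 mcg/mL·hr

AUC = 31.1 mcg/mL·hr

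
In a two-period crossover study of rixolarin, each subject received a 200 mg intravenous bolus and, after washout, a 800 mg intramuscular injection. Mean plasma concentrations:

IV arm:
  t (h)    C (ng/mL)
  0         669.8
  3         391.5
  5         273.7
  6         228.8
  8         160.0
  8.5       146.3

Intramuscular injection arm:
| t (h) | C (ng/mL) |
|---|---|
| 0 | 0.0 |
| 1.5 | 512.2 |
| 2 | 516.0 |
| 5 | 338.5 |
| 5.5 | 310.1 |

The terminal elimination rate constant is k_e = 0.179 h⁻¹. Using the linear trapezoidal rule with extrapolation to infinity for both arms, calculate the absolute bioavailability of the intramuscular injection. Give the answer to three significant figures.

Trapezoidal AUC_0→8.5 (IV):
  [0→3]: (669.8+391.5)/2 × 3 = 1591.95
  [3→5]: (391.5+273.7)/2 × 2 = 665.2
  [5→6]: (273.7+228.8)/2 × 1 = 251.25
  [6→8]: (228.8+160.0)/2 × 2 = 388.8
  [8→8.5]: (160.0+146.3)/2 × 0.5 = 76.575
  Sum = 2973.775 ng/mL·h
IV tail: 146.3/0.179 = 817.318; AUC_iv,0→∞ = 2973.775 + 817.318 = 3791.093 ng/mL·h
Trapezoidal AUC_0→5.5 (intramuscular injection):
  [0→1.5]: (0.0+512.2)/2 × 1.5 = 384.15
  [1.5→2]: (512.2+516.0)/2 × 0.5 = 257.05
  [2→5]: (516.0+338.5)/2 × 3 = 1281.75
  [5→5.5]: (338.5+310.1)/2 × 0.5 = 162.15
  Sum = 2085.1 ng/mL·h
intramuscular injection tail: 310.1/0.179 = 1732.402; AUC_ev,0→∞ = 2085.1 + 1732.402 = 3817.502 ng/mL·h
F = (AUC_ev/D_ev)/(AUC_iv/D_iv) = (3817.502/800)/(3791.093/200) = 4.7718775/18.955465 = 0.2517

F = 0.252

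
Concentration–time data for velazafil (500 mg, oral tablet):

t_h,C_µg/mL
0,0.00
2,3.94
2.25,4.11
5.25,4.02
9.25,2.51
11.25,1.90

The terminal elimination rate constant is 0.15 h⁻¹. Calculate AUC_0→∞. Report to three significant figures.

Trapezoidal AUC_0→11.25:
  [0→2]: (0.00+3.94)/2 × 2 = 3.94
  [2→2.25]: (3.94+4.11)/2 × 0.25 = 1.00625
  [2.25→5.25]: (4.11+4.02)/2 × 3 = 12.195
  [5.25→9.25]: (4.02+2.51)/2 × 4 = 13.06
  [9.25→11.25]: (2.51+1.90)/2 × 2 = 4.41
  Sum = 34.61125 µg/mL·h
Extrapolated tail: C_last / k_e = 1.90 / 0.15 = 12.667
AUC_0→∞ = 34.61125 + 12.667 = 47.27825 µg/mL·h

AUC = 47.3 µg/mL·h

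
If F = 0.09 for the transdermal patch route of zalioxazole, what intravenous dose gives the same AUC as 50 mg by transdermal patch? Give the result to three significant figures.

D_iv = 4.50 mg

Systemic exposure from an extravascular dose = F × D_ev, so the equivalent IV dose is F × D_ev.
D_iv = F × D_ev = 0.09 × 50 = 4.5 mg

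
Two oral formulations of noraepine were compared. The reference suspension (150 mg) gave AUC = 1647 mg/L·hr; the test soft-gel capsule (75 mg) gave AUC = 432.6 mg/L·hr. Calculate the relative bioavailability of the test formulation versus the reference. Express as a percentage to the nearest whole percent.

F_rel = 53%

F_rel = (AUC_test/D_test) / (AUC_ref/D_ref)
      = (432.6/75) / (1647/150)
      = 5.768 / 10.98 = 0.5253 = 52.53%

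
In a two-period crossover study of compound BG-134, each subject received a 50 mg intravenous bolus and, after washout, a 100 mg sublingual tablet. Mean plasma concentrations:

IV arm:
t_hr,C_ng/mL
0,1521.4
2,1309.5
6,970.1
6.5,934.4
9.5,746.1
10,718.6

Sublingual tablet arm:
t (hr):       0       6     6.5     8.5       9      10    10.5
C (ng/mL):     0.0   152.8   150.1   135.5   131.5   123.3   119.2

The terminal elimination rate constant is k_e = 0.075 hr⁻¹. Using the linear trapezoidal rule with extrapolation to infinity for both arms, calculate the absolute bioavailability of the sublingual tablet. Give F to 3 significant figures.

Trapezoidal AUC_0→10 (IV):
  [0→2]: (1521.4+1309.5)/2 × 2 = 2830.9
  [2→6]: (1309.5+970.1)/2 × 4 = 4559.2
  [6→6.5]: (970.1+934.4)/2 × 0.5 = 476.125
  [6.5→9.5]: (934.4+746.1)/2 × 3 = 2520.75
  [9.5→10]: (746.1+718.6)/2 × 0.5 = 366.175
  Sum = 10753.15 ng/mL·hr
IV tail: 718.6/0.075 = 9581.333; AUC_iv,0→∞ = 10753.15 + 9581.333 = 20334.483 ng/mL·hr
Trapezoidal AUC_0→10.5 (sublingual tablet):
  [0→6]: (0.0+152.8)/2 × 6 = 458.4
  [6→6.5]: (152.8+150.1)/2 × 0.5 = 75.725
  [6.5→8.5]: (150.1+135.5)/2 × 2 = 285.6
  [8.5→9]: (135.5+131.5)/2 × 0.5 = 66.75
  [9→10]: (131.5+123.3)/2 × 1 = 127.4
  [10→10.5]: (123.3+119.2)/2 × 0.5 = 60.625
  Sum = 1074.5 ng/mL·hr
sublingual tablet tail: 119.2/0.075 = 1589.333; AUC_ev,0→∞ = 1074.5 + 1589.333 = 2663.833 ng/mL·hr
F = (AUC_ev/D_ev)/(AUC_iv/D_iv) = (2663.833/100)/(20334.483/50) = 26.63833/406.68966 = 0.0655

F = 0.0655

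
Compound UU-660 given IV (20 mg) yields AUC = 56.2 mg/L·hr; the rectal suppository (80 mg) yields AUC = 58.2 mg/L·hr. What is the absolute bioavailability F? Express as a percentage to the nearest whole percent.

F = 26%

F = (AUC_ev / D_ev) / (AUC_iv / D_iv)
  = (58.2/80) / (56.2/20)
  = 0.7275 / 2.81 = 0.2589
  = 25.89%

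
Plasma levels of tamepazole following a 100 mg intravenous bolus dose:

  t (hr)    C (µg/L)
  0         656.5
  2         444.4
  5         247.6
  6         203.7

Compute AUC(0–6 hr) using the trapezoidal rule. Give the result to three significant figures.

AUC = 2360 µg/L·hr

Trapezoidal AUC_0→6:
  [0→2]: (656.5+444.4)/2 × 2 = 1100.9
  [2→5]: (444.4+247.6)/2 × 3 = 1038.0
  [5→6]: (247.6+203.7)/2 × 1 = 225.65
  Sum = 2364.55 µg/L·hr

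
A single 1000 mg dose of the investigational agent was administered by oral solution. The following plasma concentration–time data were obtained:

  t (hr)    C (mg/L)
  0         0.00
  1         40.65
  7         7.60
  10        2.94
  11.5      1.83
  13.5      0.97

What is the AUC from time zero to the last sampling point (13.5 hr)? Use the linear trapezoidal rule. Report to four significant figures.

AUC = 187.3 mg/L·hr

Trapezoidal AUC_0→13.5:
  [0→1]: (0.00+40.65)/2 × 1 = 20.325
  [1→7]: (40.65+7.60)/2 × 6 = 144.75
  [7→10]: (7.60+2.94)/2 × 3 = 15.81
  [10→11.5]: (2.94+1.83)/2 × 1.5 = 3.5775
  [11.5→13.5]: (1.83+0.97)/2 × 2 = 2.8
  Sum = 187.2625 mg/L·hr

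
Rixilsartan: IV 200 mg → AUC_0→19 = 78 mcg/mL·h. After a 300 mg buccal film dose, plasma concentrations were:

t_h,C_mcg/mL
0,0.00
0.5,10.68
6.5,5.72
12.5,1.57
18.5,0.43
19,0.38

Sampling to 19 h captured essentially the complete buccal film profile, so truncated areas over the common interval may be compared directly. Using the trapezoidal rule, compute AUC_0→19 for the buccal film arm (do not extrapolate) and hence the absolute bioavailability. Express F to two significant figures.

F = 0.68

Trapezoidal AUC_0→19 (buccal film):
  [0→0.5]: (0.00+10.68)/2 × 0.5 = 2.67
  [0.5→6.5]: (10.68+5.72)/2 × 6 = 49.2
  [6.5→12.5]: (5.72+1.57)/2 × 6 = 21.87
  [12.5→18.5]: (1.57+0.43)/2 × 6 = 6.0
  [18.5→19]: (0.43+0.38)/2 × 0.5 = 0.2025
  Sum = 79.9425 mcg/mL·h
F = (AUC_ev/D_ev)/(AUC_iv/D_iv) = (79.9425/300)/(78/200) = 0.266475/0.39 = 0.6833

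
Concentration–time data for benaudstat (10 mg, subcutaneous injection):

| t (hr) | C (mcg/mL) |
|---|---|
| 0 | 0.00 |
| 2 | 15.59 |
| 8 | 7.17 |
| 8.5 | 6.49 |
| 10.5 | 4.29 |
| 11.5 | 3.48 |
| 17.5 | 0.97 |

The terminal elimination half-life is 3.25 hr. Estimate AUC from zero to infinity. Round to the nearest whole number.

AUC = 120 mcg/mL·hr

Trapezoidal AUC_0→17.5:
  [0→2]: (0.00+15.59)/2 × 2 = 15.59
  [2→8]: (15.59+7.17)/2 × 6 = 68.28
  [8→8.5]: (7.17+6.49)/2 × 0.5 = 3.415
  [8.5→10.5]: (6.49+4.29)/2 × 2 = 10.78
  [10.5→11.5]: (4.29+3.48)/2 × 1 = 3.885
  [11.5→17.5]: (3.48+0.97)/2 × 6 = 13.35
  Sum = 115.3 mcg/mL·hr
k_e = ln2 / t½ = 0.693147 / 3.25 = 0.2133 hr^-1
Extrapolated tail: C_last / k_e = 0.97 / 0.2133 = 4.548
AUC_0→∞ = 115.3 + 4.548 = 119.848 mcg/mL·hr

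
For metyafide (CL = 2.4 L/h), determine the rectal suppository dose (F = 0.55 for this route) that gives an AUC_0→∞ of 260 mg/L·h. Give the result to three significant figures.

Dose = 1130 mg

Dose = CL × AUC_0→∞ / F
     = 2.4 × 260 / 0.55 = 1134.55 mg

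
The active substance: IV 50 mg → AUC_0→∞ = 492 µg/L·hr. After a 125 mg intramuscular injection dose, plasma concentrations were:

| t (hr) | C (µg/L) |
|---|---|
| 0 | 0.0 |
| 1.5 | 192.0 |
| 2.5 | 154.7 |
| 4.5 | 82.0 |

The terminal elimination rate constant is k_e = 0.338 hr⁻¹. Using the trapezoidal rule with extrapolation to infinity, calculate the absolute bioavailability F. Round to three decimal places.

Trapezoidal AUC_0→4.5 (intramuscular injection):
  [0→1.5]: (0.0+192.0)/2 × 1.5 = 144.0
  [1.5→2.5]: (192.0+154.7)/2 × 1 = 173.35
  [2.5→4.5]: (154.7+82.0)/2 × 2 = 236.7
  Sum = 554.05 µg/L·hr
Tail: C_last/k_e = 82.0/0.338 = 242.604
AUC_0→∞ (intramuscular injection) = 554.05 + 242.604 = 796.654 µg/L·hr
F = (AUC_ev/D_ev)/(AUC_iv/D_iv) = (796.654/125)/(492/50) = 6.373232/9.84 = 0.6477

F = 0.648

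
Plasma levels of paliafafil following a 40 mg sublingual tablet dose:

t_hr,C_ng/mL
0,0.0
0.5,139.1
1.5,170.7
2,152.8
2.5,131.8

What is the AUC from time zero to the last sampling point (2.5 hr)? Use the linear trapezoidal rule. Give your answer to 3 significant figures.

Trapezoidal AUC_0→2.5:
  [0→0.5]: (0.0+139.1)/2 × 0.5 = 34.775
  [0.5→1.5]: (139.1+170.7)/2 × 1 = 154.9
  [1.5→2]: (170.7+152.8)/2 × 0.5 = 80.875
  [2→2.5]: (152.8+131.8)/2 × 0.5 = 71.15
  Sum = 341.7 ng/mL·hr

AUC = 342 ng/mL·hr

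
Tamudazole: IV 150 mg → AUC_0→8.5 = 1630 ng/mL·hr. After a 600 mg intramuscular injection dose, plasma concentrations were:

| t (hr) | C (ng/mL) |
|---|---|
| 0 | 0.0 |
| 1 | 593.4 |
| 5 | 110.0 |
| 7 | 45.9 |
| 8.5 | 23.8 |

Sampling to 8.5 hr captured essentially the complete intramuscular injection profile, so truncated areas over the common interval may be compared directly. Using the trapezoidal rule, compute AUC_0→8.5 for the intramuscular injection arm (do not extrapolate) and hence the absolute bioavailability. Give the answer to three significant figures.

F = 0.293

Trapezoidal AUC_0→8.5 (intramuscular injection):
  [0→1]: (0.0+593.4)/2 × 1 = 296.7
  [1→5]: (593.4+110.0)/2 × 4 = 1406.8
  [5→7]: (110.0+45.9)/2 × 2 = 155.9
  [7→8.5]: (45.9+23.8)/2 × 1.5 = 52.275
  Sum = 1911.675 ng/mL·hr
F = (AUC_ev/D_ev)/(AUC_iv/D_iv) = (1911.675/600)/(1630/150) = 3.186125/10.8667 = 0.2932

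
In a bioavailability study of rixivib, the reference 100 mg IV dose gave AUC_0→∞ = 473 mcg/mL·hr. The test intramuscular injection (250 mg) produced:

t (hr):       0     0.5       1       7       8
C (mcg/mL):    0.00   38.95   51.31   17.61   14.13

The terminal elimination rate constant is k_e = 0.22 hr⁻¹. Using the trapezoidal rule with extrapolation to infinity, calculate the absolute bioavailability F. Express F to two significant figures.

Trapezoidal AUC_0→8 (intramuscular injection):
  [0→0.5]: (0.00+38.95)/2 × 0.5 = 9.7375
  [0.5→1]: (38.95+51.31)/2 × 0.5 = 22.565
  [1→7]: (51.31+17.61)/2 × 6 = 206.76
  [7→8]: (17.61+14.13)/2 × 1 = 15.87
  Sum = 254.9325 mcg/mL·hr
Tail: C_last/k_e = 14.13/0.22 = 64.227
AUC_0→∞ (intramuscular injection) = 254.9325 + 64.227 = 319.1595 mcg/mL·hr
F = (AUC_ev/D_ev)/(AUC_iv/D_iv) = (319.1595/250)/(473/100) = 1.276638/4.73 = 0.2699

F = 0.27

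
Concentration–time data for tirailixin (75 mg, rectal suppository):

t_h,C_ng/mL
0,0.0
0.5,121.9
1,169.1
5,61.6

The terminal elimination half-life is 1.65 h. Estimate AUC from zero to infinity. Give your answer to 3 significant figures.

AUC = 711 ng/mL·h

Trapezoidal AUC_0→5:
  [0→0.5]: (0.0+121.9)/2 × 0.5 = 30.475
  [0.5→1]: (121.9+169.1)/2 × 0.5 = 72.75
  [1→5]: (169.1+61.6)/2 × 4 = 461.4
  Sum = 564.625 ng/mL·h
k_e = ln2 / t½ = 0.693147 / 1.65 = 0.4201 h^-1
Extrapolated tail: C_last / k_e = 61.6 / 0.4201 = 146.632
AUC_0→∞ = 564.625 + 146.632 = 711.257 ng/mL·h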